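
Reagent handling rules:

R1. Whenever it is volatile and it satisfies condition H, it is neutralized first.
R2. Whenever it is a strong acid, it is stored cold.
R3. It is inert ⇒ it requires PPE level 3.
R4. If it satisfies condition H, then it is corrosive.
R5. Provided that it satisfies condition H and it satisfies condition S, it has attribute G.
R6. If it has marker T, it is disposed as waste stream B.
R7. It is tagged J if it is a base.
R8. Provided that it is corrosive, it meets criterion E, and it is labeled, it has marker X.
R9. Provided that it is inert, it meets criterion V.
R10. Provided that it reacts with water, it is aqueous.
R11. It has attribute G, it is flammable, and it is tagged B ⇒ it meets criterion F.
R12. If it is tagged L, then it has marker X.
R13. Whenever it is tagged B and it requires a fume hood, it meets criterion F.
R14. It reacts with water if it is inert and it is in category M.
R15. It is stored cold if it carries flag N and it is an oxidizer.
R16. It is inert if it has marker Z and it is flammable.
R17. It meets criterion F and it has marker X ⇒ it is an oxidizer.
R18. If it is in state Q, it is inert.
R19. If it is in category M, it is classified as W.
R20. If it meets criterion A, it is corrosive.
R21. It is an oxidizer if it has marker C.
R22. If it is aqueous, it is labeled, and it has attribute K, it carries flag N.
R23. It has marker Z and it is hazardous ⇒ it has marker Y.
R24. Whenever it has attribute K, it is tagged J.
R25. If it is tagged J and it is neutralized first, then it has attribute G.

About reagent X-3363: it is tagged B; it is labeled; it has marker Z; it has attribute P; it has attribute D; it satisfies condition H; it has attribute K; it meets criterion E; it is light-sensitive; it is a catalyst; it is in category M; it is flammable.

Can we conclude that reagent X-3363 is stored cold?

No

Forward chaining from the given facts derives: is corrosive, has marker X, is inert, is classified as W, is tagged J, requires PPE level 3, meets criterion V, reacts with water, is aqueous, carries flag N.
Rules concluding "it is stored cold": R2 needs "it is a strong acid"; R15 needs "it is an oxidizer" — none of these are established.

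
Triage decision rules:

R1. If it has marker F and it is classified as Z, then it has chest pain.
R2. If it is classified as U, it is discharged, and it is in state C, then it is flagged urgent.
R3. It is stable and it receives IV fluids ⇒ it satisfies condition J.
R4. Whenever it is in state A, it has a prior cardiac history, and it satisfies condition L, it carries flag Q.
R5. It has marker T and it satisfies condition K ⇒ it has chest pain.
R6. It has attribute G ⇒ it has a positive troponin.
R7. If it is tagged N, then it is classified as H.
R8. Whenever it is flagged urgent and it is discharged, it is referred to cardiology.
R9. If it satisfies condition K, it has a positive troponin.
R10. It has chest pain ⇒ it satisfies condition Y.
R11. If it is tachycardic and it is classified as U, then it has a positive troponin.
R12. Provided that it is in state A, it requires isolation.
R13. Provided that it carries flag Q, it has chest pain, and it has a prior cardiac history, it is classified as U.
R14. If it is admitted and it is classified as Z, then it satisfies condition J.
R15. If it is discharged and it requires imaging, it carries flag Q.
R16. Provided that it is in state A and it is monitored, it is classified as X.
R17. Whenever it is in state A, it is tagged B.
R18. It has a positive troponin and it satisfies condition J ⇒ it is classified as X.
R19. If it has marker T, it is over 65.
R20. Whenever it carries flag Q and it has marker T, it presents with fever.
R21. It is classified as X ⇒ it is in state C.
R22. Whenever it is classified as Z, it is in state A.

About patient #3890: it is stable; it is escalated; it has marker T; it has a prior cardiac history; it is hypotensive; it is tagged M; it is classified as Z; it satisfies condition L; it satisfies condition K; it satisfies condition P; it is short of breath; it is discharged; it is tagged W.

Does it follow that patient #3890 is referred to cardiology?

No

Forward chaining from the given facts derives: has chest pain, has a positive troponin, satisfies condition Y, is over 65, is in state A, carries flag Q, requires isolation, is classified as U, is tagged B, presents with fever.
The only rule concluding "it is referred to cardiology" is R8, which needs "it is flagged urgent"; that is never established.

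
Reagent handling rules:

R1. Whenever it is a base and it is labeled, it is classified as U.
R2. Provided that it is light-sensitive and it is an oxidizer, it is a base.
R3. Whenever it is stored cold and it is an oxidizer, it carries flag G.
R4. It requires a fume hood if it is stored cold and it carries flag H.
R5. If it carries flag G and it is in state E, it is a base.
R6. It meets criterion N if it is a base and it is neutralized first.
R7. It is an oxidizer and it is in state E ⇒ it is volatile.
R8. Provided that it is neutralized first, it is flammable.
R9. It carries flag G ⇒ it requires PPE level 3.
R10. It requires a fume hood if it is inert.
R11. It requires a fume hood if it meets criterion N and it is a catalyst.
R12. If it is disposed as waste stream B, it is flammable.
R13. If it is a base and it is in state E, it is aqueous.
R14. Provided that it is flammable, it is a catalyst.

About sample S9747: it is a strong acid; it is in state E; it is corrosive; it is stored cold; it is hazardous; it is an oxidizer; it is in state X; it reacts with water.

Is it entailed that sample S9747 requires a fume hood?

Forward chaining from the given facts derives: carries flag G, is a base, is volatile, requires PPE level 3, is aqueous.
Rules concluding "it requires a fume hood": R4 needs "it carries flag H"; R10 needs "it is inert"; R11 needs "it meets criterion N" — none of these are established.

No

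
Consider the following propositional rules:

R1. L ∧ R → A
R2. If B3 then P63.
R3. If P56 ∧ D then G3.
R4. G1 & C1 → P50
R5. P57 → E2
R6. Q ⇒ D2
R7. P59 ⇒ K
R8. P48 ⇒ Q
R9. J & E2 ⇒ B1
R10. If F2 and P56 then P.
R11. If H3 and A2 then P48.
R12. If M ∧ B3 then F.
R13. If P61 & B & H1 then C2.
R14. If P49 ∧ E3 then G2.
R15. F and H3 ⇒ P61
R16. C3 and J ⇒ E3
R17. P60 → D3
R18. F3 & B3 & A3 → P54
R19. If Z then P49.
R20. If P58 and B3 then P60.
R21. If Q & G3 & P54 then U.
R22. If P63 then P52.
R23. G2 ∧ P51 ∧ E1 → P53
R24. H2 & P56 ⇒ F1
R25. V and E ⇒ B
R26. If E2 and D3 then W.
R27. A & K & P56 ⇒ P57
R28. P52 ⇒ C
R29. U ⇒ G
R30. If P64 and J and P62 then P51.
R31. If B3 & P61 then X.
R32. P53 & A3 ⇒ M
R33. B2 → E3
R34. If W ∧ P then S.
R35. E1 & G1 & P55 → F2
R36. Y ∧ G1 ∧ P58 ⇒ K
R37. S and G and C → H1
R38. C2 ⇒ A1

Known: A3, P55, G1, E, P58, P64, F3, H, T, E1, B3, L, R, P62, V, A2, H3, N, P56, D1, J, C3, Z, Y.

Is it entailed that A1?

No

Forward chaining from the given facts derives: A, P63, P48, E3, P54, P49, P60, P52, B, C, P51, F2, K, Q, P, G2, D3, P53, P57, M, E2, D2, B1, F, P61, W, X, S.
The only rule concluding A1 is R38, which needs C2; that is never established.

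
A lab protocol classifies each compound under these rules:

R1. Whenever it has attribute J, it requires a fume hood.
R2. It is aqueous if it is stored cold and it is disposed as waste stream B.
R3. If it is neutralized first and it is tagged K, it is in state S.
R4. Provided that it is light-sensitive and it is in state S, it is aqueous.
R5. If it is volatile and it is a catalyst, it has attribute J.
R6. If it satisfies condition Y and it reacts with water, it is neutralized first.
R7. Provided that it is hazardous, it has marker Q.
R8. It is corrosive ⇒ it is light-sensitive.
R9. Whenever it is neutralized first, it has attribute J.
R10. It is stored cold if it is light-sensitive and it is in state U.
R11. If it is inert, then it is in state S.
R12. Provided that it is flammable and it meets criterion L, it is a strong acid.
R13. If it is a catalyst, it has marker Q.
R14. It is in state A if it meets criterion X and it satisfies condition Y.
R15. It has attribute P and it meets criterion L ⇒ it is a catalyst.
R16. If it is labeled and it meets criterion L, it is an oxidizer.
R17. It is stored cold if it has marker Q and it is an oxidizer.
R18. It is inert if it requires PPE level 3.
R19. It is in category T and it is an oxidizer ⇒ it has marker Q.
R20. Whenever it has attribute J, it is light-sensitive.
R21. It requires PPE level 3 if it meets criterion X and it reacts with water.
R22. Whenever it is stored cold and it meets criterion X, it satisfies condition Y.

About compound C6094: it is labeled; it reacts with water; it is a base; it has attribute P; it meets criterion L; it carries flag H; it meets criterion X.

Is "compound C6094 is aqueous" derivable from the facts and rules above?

Yes

By R15 (it has attribute P, it meets criterion L): it is a catalyst.
By R16 (it is labeled, it meets criterion L): it is an oxidizer.
By R21 (it meets criterion X, it reacts with water): it requires PPE level 3.
By R13 (it is a catalyst): it has marker Q.
By R17 (it has marker Q, it is an oxidizer): it is stored cold.
By R18 (it requires PPE level 3): it is inert.
By R22 (it is stored cold, it meets criterion X): it satisfies condition Y.
By R6 (it satisfies condition Y, it reacts with water): it is neutralized first.
By R9 (it is neutralized first): it has attribute J.
By R11 (it is inert): it is in state S.
By R20 (it has attribute J): it is light-sensitive.
By R4 (it is light-sensitive, it is in state S): it is aqueous.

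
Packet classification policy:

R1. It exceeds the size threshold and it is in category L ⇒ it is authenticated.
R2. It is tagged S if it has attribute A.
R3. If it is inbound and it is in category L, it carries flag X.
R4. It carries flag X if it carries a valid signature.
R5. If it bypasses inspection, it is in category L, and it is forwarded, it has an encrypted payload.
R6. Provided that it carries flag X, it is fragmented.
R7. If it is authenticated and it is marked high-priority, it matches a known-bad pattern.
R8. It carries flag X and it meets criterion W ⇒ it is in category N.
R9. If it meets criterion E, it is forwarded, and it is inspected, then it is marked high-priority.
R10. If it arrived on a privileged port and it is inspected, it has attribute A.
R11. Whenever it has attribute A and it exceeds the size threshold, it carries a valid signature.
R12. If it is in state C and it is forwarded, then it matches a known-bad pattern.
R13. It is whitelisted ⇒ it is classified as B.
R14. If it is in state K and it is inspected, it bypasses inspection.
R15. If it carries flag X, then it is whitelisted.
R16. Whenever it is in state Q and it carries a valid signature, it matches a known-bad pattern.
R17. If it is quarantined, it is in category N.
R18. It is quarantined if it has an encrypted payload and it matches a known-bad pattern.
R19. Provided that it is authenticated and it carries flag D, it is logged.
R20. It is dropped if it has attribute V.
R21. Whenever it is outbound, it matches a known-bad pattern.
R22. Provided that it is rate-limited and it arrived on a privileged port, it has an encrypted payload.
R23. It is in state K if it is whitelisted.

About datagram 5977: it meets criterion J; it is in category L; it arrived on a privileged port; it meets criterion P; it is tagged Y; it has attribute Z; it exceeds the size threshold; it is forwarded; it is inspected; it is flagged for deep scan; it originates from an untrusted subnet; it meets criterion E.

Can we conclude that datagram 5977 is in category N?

Yes

By R1 (it exceeds the size threshold, it is in category L): it is authenticated.
By R9 (it meets criterion E, it is forwarded, it is inspected): it is marked high-priority.
By R10 (it arrived on a privileged port, it is inspected): it has attribute A.
By R11 (it has attribute A, it exceeds the size threshold): it carries a valid signature.
By R4 (it carries a valid signature): it carries flag X.
By R7 (it is authenticated, it is marked high-priority): it matches a known-bad pattern.
By R15 (it carries flag X): it is whitelisted.
By R23 (it is whitelisted): it is in state K.
By R14 (it is in state K, it is inspected): it bypasses inspection.
By R5 (it bypasses inspection, it is in category L, it is forwarded): it has an encrypted payload.
By R18 (it has an encrypted payload, it matches a known-bad pattern): it is quarantined.
By R17 (it is quarantined): it is in category N.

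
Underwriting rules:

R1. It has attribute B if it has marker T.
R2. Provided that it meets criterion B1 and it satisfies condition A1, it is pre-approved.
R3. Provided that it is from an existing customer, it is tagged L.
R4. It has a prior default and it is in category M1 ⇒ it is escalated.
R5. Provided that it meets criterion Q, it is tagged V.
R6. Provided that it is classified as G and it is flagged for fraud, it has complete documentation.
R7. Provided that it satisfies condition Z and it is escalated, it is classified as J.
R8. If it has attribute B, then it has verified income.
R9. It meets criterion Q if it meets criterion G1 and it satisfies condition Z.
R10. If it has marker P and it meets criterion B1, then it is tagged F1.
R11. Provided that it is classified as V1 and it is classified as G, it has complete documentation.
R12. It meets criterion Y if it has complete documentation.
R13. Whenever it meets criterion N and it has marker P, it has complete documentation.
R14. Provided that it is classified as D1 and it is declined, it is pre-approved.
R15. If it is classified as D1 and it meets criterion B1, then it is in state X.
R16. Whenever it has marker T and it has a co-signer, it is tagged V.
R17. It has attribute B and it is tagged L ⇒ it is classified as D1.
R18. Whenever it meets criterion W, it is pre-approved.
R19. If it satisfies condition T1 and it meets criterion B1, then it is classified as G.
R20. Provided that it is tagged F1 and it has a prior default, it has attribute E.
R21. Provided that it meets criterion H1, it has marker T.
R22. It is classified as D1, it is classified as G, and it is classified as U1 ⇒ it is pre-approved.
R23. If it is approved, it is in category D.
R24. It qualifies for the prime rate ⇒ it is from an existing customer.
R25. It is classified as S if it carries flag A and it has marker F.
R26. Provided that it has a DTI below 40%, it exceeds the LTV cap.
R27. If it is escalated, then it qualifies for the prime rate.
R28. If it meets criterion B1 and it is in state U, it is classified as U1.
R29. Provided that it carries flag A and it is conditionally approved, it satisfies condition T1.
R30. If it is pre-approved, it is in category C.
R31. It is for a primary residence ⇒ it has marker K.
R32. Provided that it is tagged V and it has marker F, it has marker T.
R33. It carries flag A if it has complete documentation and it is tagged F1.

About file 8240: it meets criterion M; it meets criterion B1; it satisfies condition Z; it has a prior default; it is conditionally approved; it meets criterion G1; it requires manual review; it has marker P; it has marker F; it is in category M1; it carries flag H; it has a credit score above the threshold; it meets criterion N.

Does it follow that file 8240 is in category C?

No

Forward chaining from the given facts derives: is escalated, is classified as J, meets criterion Q, is tagged F1, has complete documentation, has attribute E, qualifies for the prime rate, carries flag A, is tagged V, meets criterion Y, is from an existing customer, is classified as S, satisfies condition T1, has marker T, has attribute B, is tagged L, has verified income, is classified as D1, is classified as G, is in state X.
The only rule concluding "it is in category C" is R30, which needs "it is pre-approved"; that is never established.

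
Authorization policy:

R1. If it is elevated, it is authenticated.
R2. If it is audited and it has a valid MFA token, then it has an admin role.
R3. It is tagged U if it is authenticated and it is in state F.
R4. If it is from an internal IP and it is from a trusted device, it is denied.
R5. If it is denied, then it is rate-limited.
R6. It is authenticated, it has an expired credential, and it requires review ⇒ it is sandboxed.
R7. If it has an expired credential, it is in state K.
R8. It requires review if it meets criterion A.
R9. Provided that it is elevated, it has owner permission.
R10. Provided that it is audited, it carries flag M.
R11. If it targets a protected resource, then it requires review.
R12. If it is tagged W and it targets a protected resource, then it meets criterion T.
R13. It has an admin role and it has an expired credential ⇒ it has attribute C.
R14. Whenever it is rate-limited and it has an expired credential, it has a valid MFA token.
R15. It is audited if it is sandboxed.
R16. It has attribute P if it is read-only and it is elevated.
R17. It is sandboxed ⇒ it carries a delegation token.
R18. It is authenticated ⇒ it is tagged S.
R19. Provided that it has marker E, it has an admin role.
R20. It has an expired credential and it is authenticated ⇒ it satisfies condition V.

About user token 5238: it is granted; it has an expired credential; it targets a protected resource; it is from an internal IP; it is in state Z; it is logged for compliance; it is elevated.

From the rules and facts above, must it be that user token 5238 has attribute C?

Forward chaining from the given facts derives: is authenticated, is in state K, has owner permission, requires review, is tagged S, satisfies condition V, is sandboxed, is audited, carries a delegation token, carries flag M.
The only rule concluding "it has attribute C" is R13, which needs "it has an admin role"; that is never established.

No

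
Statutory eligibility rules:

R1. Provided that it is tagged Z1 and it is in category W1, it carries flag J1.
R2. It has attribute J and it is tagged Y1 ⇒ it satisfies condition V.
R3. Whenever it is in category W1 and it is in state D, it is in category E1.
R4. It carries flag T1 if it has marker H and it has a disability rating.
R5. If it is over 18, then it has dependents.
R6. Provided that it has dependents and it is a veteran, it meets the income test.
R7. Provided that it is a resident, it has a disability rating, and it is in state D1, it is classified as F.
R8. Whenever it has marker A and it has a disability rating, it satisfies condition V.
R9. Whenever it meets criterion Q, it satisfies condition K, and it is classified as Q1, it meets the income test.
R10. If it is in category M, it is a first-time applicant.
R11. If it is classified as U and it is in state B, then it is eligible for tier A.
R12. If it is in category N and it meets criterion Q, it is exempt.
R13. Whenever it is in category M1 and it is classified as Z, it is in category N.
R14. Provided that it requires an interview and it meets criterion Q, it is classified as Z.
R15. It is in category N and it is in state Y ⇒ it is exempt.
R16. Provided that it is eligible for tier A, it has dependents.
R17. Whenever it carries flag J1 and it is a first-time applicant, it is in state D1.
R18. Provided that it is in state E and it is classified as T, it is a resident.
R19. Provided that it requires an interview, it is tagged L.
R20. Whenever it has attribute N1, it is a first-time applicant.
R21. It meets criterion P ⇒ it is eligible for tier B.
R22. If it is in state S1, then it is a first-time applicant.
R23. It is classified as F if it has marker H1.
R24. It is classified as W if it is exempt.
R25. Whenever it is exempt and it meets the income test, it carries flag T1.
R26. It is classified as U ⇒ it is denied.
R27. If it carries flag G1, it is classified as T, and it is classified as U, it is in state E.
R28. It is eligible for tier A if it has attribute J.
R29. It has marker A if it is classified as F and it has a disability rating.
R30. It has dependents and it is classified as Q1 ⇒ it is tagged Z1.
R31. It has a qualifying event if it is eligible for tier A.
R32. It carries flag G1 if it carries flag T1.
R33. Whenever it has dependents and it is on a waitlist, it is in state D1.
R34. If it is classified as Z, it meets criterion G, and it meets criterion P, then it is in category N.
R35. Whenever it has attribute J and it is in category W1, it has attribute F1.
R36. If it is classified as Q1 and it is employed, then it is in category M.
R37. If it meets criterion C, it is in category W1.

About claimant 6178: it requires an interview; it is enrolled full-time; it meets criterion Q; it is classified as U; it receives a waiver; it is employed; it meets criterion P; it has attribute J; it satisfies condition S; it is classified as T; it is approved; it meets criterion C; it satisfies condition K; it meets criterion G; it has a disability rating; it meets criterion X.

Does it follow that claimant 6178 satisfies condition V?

No

Forward chaining from the given facts derives: is classified as Z, is tagged L, is eligible for tier B, is denied, is eligible for tier A, has a qualifying event, is in category N, is in category W1, is exempt, has dependents, is classified as W, has attribute F1.
Rules concluding "it satisfies condition V": R2 needs "it is tagged Y1"; R8 needs "it has marker A" — none of these are established.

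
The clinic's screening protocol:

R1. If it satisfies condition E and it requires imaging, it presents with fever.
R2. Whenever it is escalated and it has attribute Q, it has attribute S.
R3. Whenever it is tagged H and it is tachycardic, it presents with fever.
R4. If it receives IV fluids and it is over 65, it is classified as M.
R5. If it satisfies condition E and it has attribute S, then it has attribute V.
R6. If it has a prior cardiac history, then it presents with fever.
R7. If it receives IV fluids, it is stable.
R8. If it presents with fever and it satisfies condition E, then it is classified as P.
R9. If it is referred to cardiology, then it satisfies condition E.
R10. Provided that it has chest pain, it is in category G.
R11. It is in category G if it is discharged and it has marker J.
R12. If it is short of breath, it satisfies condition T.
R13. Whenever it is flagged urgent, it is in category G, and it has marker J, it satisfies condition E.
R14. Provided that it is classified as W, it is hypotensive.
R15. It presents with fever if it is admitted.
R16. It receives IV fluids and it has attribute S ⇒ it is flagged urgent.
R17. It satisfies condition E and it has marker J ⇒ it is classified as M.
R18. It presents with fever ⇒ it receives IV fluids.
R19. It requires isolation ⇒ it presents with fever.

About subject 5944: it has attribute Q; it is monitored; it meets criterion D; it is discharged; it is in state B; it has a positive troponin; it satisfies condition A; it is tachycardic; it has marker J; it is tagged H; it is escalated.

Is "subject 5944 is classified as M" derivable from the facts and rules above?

By R2 (it is escalated, it has attribute Q): it has attribute S.
By R3 (it is tagged H, it is tachycardic): it presents with fever.
By R11 (it is discharged, it has marker J): it is in category G.
By R18 (it presents with fever): it receives IV fluids.
By R16 (it receives IV fluids, it has attribute S): it is flagged urgent.
By R13 (it is flagged urgent, it is in category G, it has marker J): it satisfies condition E.
By R17 (it satisfies condition E, it has marker J): it is classified as M.

Yes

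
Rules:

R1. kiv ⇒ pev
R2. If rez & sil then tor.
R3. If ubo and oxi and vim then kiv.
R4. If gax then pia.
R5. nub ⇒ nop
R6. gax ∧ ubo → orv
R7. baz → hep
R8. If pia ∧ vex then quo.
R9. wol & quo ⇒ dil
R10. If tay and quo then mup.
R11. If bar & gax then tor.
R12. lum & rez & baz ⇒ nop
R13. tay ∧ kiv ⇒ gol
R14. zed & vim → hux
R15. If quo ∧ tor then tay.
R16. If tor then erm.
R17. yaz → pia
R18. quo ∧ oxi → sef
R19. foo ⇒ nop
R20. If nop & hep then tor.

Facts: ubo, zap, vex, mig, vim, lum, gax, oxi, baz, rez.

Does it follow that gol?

Yes

kiv  (by R3: ubo, oxi, vim)
pia  (by R4: gax)
hep  (by R7: baz)
quo  (by R8: pia, vex)
nop  (by R12: lum, rez, baz)
tor  (by R20: nop, hep)
tay  (by R15: quo, tor)
gol  (by R13: tay, kiv)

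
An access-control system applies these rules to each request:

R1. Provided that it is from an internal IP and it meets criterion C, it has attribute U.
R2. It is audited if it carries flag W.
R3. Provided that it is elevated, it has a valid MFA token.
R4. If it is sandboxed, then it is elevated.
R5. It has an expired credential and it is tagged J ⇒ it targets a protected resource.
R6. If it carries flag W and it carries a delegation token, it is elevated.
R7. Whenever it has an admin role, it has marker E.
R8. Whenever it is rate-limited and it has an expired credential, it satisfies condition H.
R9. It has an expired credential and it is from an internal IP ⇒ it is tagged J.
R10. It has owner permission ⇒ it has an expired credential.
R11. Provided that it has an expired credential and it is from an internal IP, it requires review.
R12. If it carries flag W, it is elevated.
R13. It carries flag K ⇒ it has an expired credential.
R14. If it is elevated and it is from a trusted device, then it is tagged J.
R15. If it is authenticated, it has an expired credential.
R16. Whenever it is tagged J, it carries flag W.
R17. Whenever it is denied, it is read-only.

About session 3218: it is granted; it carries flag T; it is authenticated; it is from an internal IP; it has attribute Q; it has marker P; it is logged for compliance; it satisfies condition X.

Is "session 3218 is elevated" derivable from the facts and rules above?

By R15 (it is authenticated): it has an expired credential.
By R9 (it has an expired credential, it is from an internal IP): it is tagged J.
By R16 (it is tagged J): it carries flag W.
By R12 (it carries flag W): it is elevated.

Yes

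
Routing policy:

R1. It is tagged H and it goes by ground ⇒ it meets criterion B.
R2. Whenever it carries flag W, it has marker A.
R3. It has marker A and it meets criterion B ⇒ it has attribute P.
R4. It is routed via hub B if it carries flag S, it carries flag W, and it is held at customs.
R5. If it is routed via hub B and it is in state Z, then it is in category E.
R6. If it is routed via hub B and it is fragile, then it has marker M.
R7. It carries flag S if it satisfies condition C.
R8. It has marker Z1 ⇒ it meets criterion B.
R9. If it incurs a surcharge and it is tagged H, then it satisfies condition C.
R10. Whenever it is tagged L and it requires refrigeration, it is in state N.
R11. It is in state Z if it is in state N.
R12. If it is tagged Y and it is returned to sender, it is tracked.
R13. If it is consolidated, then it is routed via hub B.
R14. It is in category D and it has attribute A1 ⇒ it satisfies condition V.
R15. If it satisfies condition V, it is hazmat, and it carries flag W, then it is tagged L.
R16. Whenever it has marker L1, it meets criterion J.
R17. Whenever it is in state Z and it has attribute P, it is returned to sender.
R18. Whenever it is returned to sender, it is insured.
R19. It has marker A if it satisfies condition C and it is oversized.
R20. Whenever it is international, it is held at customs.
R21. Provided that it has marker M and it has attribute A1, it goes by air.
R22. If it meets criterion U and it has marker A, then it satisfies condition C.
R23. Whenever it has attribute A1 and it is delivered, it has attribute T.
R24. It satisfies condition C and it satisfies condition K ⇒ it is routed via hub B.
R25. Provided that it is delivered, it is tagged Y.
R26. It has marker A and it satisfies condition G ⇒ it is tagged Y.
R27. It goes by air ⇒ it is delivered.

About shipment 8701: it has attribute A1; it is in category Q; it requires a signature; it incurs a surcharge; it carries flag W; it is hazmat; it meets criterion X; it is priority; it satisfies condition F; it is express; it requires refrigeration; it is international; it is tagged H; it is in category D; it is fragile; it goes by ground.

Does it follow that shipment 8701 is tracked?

By R1 (it is tagged H, it goes by ground): it meets criterion B.
By R2 (it carries flag W): it has marker A.
By R3 (it has marker A, it meets criterion B): it has attribute P.
By R9 (it incurs a surcharge, it is tagged H): it satisfies condition C.
By R14 (it is in category D, it has attribute A1): it satisfies condition V.
By R15 (it satisfies condition V, it is hazmat, it carries flag W): it is tagged L.
By R20 (it is international): it is held at customs.
By R7 (it satisfies condition C): it carries flag S.
By R10 (it is tagged L, it requires refrigeration): it is in state N.
By R11 (it is in state N): it is in state Z.
By R17 (it is in state Z, it has attribute P): it is returned to sender.
By R4 (it carries flag S, it carries flag W, it is held at customs): it is routed via hub B.
By R6 (it is routed via hub B, it is fragile): it has marker M.
By R21 (it has marker M, it has attribute A1): it goes by air.
By R27 (it goes by air): it is delivered.
By R25 (it is delivered): it is tagged Y.
By R12 (it is tagged Y, it is returned to sender): it is tracked.

Yes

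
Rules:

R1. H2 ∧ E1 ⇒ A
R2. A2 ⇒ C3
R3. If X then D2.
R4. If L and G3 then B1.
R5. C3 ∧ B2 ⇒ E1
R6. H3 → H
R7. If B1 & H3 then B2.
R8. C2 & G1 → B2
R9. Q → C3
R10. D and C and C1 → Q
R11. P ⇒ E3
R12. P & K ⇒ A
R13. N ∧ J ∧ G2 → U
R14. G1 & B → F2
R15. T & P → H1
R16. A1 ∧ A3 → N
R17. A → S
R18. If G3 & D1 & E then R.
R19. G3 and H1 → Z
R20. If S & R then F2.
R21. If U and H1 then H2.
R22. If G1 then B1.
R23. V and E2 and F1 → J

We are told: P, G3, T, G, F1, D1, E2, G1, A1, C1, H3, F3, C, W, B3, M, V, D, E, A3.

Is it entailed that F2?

No

Forward chaining from the given facts derives: H, Q, E3, H1, N, R, Z, B1, J, B2, C3, E1.
Rules concluding F2: R14 needs B; R20 needs S — none of these are established.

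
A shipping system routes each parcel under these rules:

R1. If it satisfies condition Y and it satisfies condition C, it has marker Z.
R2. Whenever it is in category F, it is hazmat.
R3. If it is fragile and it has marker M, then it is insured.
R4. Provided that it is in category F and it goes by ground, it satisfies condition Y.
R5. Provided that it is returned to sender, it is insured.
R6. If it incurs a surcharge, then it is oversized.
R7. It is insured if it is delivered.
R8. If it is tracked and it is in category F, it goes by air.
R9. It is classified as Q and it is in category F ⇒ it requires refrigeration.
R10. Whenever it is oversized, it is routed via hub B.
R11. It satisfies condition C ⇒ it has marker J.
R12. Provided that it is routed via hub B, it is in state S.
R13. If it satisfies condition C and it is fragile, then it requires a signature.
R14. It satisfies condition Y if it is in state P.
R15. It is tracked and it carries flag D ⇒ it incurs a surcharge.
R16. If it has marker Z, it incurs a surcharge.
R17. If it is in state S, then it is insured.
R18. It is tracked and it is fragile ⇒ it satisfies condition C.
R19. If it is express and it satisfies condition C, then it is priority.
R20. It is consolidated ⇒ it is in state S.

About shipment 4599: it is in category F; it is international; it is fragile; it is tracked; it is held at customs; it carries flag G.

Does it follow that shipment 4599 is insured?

No

Forward chaining from the given facts derives: is hazmat, goes by air, satisfies condition C, has marker J, requires a signature.
Rules concluding "it is insured": R3 needs "it has marker M"; R5 needs "it is returned to sender"; R7 needs "it is delivered"; R17 needs "it is in state S" — none of these are established.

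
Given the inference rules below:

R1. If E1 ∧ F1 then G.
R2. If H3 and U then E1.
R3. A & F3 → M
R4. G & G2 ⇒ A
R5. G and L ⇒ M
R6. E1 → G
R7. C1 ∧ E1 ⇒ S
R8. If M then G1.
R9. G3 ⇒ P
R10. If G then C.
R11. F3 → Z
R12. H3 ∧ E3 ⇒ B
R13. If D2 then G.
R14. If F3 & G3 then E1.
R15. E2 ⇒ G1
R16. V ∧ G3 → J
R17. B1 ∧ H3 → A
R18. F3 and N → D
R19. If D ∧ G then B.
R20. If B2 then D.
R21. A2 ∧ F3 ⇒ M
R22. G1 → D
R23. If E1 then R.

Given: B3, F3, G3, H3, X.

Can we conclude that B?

Forward chaining from the given facts derives: P, Z, E1, R, G, C.
Rules concluding B: R12 needs E3; R19 needs D — none of these are established.

No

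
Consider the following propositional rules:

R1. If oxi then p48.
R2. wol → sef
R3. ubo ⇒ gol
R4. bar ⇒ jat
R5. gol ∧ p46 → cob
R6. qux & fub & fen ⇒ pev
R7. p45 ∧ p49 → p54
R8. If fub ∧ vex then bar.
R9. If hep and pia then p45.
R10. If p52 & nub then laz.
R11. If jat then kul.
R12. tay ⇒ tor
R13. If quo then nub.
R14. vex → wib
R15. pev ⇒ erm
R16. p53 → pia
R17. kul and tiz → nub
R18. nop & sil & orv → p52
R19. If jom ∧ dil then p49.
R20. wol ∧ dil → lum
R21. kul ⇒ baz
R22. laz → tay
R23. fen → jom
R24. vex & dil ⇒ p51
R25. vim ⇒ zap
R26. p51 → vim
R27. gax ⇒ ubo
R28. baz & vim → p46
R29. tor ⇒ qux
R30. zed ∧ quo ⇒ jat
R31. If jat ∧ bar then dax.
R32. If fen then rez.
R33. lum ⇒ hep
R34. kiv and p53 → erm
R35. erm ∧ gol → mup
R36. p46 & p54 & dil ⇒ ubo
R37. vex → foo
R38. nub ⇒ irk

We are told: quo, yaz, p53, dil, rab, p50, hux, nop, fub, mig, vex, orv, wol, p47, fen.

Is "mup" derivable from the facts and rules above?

Forward chaining from the given facts derives: sef, bar, nub, wib, pia, lum, jom, p51, vim, rez, hep, foo, irk, jat, p45, kul, p49, baz, zap, p46, dax, p54, ubo, gol, cob.
The only rule concluding mup is R35, which needs erm; that is never established.

No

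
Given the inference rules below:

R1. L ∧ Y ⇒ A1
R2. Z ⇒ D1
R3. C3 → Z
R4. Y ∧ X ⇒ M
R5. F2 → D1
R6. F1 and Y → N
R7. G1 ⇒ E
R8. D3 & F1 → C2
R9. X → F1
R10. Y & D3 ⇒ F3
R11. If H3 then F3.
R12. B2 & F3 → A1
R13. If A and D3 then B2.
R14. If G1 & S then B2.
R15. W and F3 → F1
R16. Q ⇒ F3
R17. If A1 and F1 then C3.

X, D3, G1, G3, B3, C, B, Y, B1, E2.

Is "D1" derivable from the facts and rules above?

No

Forward chaining from the given facts derives: M, E, F1, F3, N, C2.
Rules concluding D1: R2 needs Z; R5 needs F2 — none of these are established.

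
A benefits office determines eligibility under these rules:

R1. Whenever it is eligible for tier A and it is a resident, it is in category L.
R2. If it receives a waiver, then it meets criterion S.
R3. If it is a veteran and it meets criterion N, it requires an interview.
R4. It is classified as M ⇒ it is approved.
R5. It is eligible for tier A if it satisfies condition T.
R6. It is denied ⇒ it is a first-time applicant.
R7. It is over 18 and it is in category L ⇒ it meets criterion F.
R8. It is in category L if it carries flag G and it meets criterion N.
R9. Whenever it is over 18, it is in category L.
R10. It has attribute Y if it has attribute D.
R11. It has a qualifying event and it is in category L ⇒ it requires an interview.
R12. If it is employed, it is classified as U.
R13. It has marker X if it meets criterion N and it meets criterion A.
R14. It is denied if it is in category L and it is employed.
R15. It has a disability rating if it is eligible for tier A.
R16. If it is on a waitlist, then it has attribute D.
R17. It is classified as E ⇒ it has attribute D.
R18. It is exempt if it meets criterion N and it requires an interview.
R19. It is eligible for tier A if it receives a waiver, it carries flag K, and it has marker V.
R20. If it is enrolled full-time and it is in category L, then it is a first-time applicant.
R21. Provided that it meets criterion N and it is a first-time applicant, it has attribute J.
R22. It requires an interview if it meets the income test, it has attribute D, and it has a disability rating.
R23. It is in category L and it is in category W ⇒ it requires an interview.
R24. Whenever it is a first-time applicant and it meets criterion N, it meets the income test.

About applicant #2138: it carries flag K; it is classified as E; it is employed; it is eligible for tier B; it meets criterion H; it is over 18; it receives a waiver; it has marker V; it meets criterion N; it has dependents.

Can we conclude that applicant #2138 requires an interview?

By R9 (it is over 18): it is in category L.
By R14 (it is in category L, it is employed): it is denied.
By R17 (it is classified as E): it has attribute D.
By R19 (it receives a waiver, it carries flag K, it has marker V): it is eligible for tier A.
By R6 (it is denied): it is a first-time applicant.
By R15 (it is eligible for tier A): it has a disability rating.
By R24 (it is a first-time applicant, it meets criterion N): it meets the income test.
By R22 (it meets the income test, it has attribute D, it has a disability rating): it requires an interview.

Yes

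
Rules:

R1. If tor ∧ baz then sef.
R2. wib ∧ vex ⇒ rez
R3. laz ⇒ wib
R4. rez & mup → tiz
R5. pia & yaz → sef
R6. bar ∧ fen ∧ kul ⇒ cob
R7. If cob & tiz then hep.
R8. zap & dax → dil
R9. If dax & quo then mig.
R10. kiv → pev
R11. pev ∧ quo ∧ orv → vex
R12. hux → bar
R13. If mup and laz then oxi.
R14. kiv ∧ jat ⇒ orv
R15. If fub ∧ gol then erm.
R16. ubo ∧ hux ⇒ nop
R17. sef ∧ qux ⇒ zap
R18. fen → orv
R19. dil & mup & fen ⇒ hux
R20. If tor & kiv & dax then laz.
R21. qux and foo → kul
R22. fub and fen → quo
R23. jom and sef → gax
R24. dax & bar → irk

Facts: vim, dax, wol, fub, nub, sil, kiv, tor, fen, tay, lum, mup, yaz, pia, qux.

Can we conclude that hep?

Forward chaining from the given facts derives: sef, pev, zap, orv, laz, quo, wib, dil, mig, vex, oxi, hux, rez, tiz, bar, irk.
The only rule concluding hep is R7, which needs cob; that is never established.

No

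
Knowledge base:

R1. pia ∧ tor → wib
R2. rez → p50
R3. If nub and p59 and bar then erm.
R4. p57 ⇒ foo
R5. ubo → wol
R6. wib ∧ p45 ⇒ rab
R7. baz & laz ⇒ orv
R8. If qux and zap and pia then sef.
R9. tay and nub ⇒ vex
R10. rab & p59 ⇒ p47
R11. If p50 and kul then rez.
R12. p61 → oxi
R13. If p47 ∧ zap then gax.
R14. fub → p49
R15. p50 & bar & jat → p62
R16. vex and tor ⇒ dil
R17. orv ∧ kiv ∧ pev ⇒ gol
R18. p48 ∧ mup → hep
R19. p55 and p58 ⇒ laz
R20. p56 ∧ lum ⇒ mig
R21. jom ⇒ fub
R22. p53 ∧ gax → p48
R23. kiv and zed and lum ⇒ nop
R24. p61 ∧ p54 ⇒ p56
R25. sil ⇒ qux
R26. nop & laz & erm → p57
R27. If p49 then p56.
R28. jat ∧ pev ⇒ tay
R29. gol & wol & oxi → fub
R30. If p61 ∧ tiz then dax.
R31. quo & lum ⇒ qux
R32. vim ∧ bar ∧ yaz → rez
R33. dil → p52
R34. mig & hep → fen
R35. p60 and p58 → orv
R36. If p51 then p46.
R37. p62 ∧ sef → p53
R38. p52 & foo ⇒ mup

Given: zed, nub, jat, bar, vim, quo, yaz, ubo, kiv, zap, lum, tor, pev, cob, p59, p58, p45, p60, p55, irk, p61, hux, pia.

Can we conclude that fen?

wib  (by R1: pia, tor)
erm  (by R3: nub, p59, bar)
wol  (by R5: ubo)
rab  (by R6: wib, p45)
p47  (by R10: rab, p59)
oxi  (by R12: p61)
gax  (by R13: p47, zap)
laz  (by R19: p55, p58)
nop  (by R23: kiv, zed, lum)
p57  (by R26: nop, laz, erm)
tay  (by R28: jat, pev)
qux  (by R31: quo, lum)
rez  (by R32: vim, bar, yaz)
orv  (by R35: p60, p58)
p50  (by R2: rez)
foo  (by R4: p57)
sef  (by R8: qux, zap, pia)
vex  (by R9: tay, nub)
p62  (by R15: p50, bar, jat)
dil  (by R16: vex, tor)
gol  (by R17: orv, kiv, pev)
fub  (by R29: gol, wol, oxi)
p52  (by R33: dil)
p53  (by R37: p62, sef)
mup  (by R38: p52, foo)
p49  (by R14: fub)
p48  (by R22: p53, gax)
p56  (by R27: p49)
hep  (by R18: p48, mup)
mig  (by R20: p56, lum)
fen  (by R34: mig, hep)

Yes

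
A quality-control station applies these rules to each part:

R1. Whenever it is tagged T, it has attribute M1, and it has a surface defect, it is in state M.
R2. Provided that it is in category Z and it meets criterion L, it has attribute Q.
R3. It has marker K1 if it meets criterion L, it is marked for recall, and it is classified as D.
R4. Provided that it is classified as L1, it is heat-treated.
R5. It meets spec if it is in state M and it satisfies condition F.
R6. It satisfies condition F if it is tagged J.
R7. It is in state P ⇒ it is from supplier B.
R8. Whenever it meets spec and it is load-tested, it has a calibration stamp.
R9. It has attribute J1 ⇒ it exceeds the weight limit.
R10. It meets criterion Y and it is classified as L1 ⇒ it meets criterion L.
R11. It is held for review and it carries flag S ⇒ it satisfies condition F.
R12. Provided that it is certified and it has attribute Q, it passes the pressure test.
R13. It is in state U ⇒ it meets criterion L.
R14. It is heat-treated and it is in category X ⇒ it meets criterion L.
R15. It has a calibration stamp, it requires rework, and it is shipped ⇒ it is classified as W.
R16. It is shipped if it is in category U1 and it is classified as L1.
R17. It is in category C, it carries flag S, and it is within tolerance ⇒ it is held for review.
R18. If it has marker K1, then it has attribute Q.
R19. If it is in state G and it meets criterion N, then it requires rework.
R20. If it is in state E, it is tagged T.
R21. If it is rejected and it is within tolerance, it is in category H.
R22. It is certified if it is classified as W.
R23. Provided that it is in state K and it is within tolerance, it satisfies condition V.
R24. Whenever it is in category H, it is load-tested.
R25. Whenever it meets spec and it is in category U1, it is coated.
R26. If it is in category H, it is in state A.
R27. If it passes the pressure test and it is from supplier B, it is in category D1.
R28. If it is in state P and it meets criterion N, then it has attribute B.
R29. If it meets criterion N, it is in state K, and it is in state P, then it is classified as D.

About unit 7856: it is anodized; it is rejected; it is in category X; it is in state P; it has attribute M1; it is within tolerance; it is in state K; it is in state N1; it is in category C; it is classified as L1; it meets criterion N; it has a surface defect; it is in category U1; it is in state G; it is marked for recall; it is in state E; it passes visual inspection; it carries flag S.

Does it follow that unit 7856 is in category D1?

By R4 (it is classified as L1): it is heat-treated.
By R7 (it is in state P): it is from supplier B.
By R14 (it is heat-treated, it is in category X): it meets criterion L.
By R16 (it is in category U1, it is classified as L1): it is shipped.
By R17 (it is in category C, it carries flag S, it is within tolerance): it is held for review.
By R19 (it is in state G, it meets criterion N): it requires rework.
By R20 (it is in state E): it is tagged T.
By R21 (it is rejected, it is within tolerance): it is in category H.
By R24 (it is in category H): it is load-tested.
By R29 (it meets criterion N, it is in state K, it is in state P): it is classified as D.
By R1 (it is tagged T, it has attribute M1, it has a surface defect): it is in state M.
By R3 (it meets criterion L, it is marked for recall, it is classified as D): it has marker K1.
By R11 (it is held for review, it carries flag S): it satisfies condition F.
By R18 (it has marker K1): it has attribute Q.
By R5 (it is in state M, it satisfies condition F): it meets spec.
By R8 (it meets spec, it is load-tested): it has a calibration stamp.
By R15 (it has a calibration stamp, it requires rework, it is shipped): it is classified as W.
By R22 (it is classified as W): it is certified.
By R12 (it is certified, it has attribute Q): it passes the pressure test.
By R27 (it passes the pressure test, it is from supplier B): it is in category D1.

Yes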